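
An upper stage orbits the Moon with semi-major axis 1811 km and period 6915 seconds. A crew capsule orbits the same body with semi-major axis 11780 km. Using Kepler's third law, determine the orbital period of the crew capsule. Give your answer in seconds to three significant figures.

T₂ ≈ 1.15×10⁵ seconds

Kepler's third law: T² ∝ a³, so T₂ = T₁ (a₂/a₁)^(3/2).
a₂/a₁ = 6.505, (a₂/a₁)^(3/2) = 16.59.
T₂ = 6915 × 16.59 = 1.147×10⁵ seconds.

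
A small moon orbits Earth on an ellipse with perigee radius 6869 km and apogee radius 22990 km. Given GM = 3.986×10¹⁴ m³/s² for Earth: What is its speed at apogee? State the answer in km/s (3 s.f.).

v ≈ 2.82 km/s

Semi-major axis a = (r_p + r_a)/2 = 14930 km = 1.493×10⁷ m.
Vis-viva: v² = μ(2/r − 1/a) = 3.986×10¹⁴ × (8.699×10⁻⁸ − 6.698×10⁻⁸) = 7.977×10⁶ m²/s².
v = 2824 m/s = 2.824 km/s.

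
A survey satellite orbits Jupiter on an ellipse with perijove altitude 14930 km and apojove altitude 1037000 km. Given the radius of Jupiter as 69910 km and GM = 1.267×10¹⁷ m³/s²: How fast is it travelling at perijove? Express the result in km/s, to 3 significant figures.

v ≈ 52.7 km/s

r_p = 69910 + 14930 = 84840 km = 8.4840×10⁷ m.
r_a = 69910 + 1037000 = 1106900 km = 1.1069×10⁹ m.
Semi-major axis a = (r_p + r_a)/2 = 5.9588×10⁵ km = 5.959×10⁸ m.
Vis-viva: v² = μ(2/r − 1/a) = 1.267×10¹⁷ × (2.357×10⁻⁸ − 1.678×10⁻⁹) = 2.774×10⁹ m²/s².
v = 52670 m/s = 52.67 km/s.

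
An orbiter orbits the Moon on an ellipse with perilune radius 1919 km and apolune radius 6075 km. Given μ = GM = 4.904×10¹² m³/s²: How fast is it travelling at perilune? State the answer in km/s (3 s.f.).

Semi-major axis a = (r_p + r_a)/2 = 3997.0 km = 3.997×10⁶ m.
Vis-viva: v² = μ(2/r − 1/a) = 4.904×10¹² × (1.042×10⁻⁶ − 2.502×10⁻⁷) = 3.884×10⁶ m²/s².
v = 1971 m/s = 1.971 km/s.

v ≈ 1.97 km/s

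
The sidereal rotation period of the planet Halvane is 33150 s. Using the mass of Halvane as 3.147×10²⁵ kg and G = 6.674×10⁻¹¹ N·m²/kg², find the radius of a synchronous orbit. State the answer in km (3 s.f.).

r_sync ≈ 38800 km

μ = GM = 6.674×10⁻¹¹ × 3.147×10²⁵ = 2.100×10¹⁵ m³/s².
A synchronous orbit has period T, so by Kepler's third law a = (μT²/4π²)^(1/3).
μT²/4π² = 2.100×10¹⁵ × (3.315×10⁴)² / 39.48 = 5.846×10²² m³.
a = 3.881×10⁷ m = 38812 km.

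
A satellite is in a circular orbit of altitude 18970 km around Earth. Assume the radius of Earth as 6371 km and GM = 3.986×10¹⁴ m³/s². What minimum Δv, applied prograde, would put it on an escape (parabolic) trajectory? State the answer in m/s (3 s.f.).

r = 6371 + 18970 = 25341 km = 2.5341×10⁷ m.
Circular speed v_c = √(μ/r) = 3966 m/s.
Escape speed v_esc = √(2μ/r) = √2 × v_c = 5609 m/s.
Δv = v_esc − v_c = 1643 m/s.

Δv ≈ 1640 m/s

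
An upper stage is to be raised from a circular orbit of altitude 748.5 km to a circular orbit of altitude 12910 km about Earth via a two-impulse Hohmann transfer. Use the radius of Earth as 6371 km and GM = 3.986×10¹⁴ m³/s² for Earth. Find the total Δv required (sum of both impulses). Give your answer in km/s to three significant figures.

r₁ = 6371 + 748.5 = 7119.5 km = 7.1195×10⁶ m.
r₂ = 6371 + 12910 = 19281 km = 1.9281×10⁷ m.
Transfer ellipse a_t = (r₁ + r₂)/2 = 1.320×10⁷ m.
At r₁: circular v_c1 = √(μ/r₁) = 7482 m/s; transfer-perigee v_p = √[μ(2/r₁ − 1/a_t)] = 9043 m/s.
Δv₁ = v_p − v_c1 = 1561 m/s.
At r₂: circular v_c2 = √(μ/r₂) = 4547 m/s; transfer-apogee v_a = √[μ(2/r₂ − 1/a_t)] = 3339 m/s.
Δv₂ = v_c2 − v_a = 1208 m/s.
Total Δv = Δv₁ + Δv₂ = 2768 m/s = 2.768 km/s.

Δv_total ≈ 2.77 km/s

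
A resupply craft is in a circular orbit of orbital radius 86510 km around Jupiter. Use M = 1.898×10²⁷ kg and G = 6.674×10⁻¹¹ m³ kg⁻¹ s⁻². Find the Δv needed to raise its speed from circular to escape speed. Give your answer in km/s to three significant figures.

μ = GM = 6.674×10⁻¹¹ × 1.898×10²⁷ = 1.267×10¹⁷ m³/s².
r = 86510 km = 8.651×10⁷ m.
Circular speed v_c = √(μ/r) = 38270 m/s.
Escape speed v_esc = √(2μ/r) = √2 × v_c = 54120 m/s.
Δv = v_esc − v_c = 15850 m/s = 15.85 km/s.

Δv ≈ 15.9 km/s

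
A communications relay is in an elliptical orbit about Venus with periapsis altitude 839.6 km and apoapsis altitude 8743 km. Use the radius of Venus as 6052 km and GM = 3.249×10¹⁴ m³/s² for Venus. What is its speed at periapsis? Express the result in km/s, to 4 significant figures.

r_p = 6052 + 839.6 = 6891.6 km = 6.8916×10⁶ m.
r_a = 6052 + 8743 = 14795 km = 1.4795×10⁷ m.
Semi-major axis a = (r_p + r_a)/2 = 10843 km = 1.084×10⁷ m.
Vis-viva: v² = μ(2/r − 1/a) = 3.249×10¹⁴ × (2.902×10⁻⁷ − 9.222×10⁻⁸) = 6.433×10⁷ m²/s².
v = 8020 m/s = 8.020 km/s.

v ≈ 8.020 km/s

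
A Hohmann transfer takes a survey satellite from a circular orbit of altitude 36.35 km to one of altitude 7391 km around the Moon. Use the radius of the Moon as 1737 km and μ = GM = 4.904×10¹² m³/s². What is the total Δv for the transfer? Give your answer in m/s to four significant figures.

Δv_total ≈ 803.9 m/s

r₁ = 1737 + 36.35 = 1773.3 km = 1.7734×10⁶ m.
r₂ = 1737 + 7391 = 9128.0 km = 9.1280×10⁶ m.
Transfer ellipse a_t = (r₁ + r₂)/2 = 5.451×10⁶ m.
At r₁: circular v_c1 = √(μ/r₁) = 1663 m/s; transfer-perilune v_p = √[μ(2/r₁ − 1/a_t)] = 2152 m/s.
Δv₁ = v_p − v_c1 = 489.0 m/s.
At r₂: circular v_c2 = √(μ/r₂) = 733.0 m/s; transfer-apolune v_a = √[μ(2/r₂ − 1/a_t)] = 418.1 m/s.
Δv₂ = v_c2 − v_a = 314.9 m/s.
Total Δv = Δv₁ + Δv₂ = 803.9 m/s.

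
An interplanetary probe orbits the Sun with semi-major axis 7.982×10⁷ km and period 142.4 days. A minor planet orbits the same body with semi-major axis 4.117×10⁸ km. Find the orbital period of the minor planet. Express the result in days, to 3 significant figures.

Kepler's third law: T² ∝ a³, so T₂ = T₁ (a₂/a₁)^(3/2).
a₂/a₁ = 5.158, (a₂/a₁)^(3/2) = 11.71.
T₂ = 142.4 × 11.71 = 1668 days.

T₂ ≈ 1670 days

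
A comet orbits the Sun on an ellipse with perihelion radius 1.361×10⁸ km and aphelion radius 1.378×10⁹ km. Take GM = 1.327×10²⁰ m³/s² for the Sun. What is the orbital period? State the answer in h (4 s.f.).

Semi-major axis a = (r_p + r_a)/2 = (1.3610×10⁸ + 1.3780×10⁹)/2 = 7.5705×10⁸ km = 7.570×10¹¹ m.
By Kepler's third law T = 2π√(a³/μ) = 2π × 5.718×10⁷ = 3.593×10⁸ s.
= 99800 h.

T ≈ 99800 h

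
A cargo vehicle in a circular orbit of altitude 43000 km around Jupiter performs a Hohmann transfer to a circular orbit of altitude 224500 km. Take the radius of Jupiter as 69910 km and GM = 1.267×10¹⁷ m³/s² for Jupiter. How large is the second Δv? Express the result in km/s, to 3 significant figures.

r₁ = 69910 + 43000 = 112910 km = 1.1291×10⁸ m.
r₂ = 69910 + 224500 = 294410 km = 2.9441×10⁸ m.
Transfer ellipse a_t = (r₁ + r₂)/2 = 2.037×10⁸ m.
At r₁: circular v_c1 = √(μ/r₁) = 33500 m/s; transfer-perijove v_p = √[μ(2/r₁ − 1/a_t)] = 40280 m/s.
At r₂: circular v_c2 = √(μ/r₂) = 20740 m/s; transfer-apojove v_a = √[μ(2/r₂ − 1/a_t)] = 15450 m/s.
Δv₂ = v_c2 − v_a = 5299 m/s.
= 5.299 km/s.

Δv ≈ 5.30 km/s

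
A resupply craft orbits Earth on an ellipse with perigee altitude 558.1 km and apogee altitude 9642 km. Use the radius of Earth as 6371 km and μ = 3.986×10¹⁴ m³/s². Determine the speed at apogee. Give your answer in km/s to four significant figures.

v ≈ 3.878 km/s

r_p = 6371 + 558.1 = 6929.1 km = 6.9291×10⁶ m.
r_a = 6371 + 9642 = 16013 km = 1.6013×10⁷ m.
Semi-major axis a = (r_p + r_a)/2 = 11471 km = 1.147×10⁷ m.
Vis-viva: v² = μ(2/r − 1/a) = 3.986×10¹⁴ × (1.249×10⁻⁷ − 8.718×10⁻⁸) = 1.504×10⁷ m²/s².
v = 3878 m/s = 3.878 km/s.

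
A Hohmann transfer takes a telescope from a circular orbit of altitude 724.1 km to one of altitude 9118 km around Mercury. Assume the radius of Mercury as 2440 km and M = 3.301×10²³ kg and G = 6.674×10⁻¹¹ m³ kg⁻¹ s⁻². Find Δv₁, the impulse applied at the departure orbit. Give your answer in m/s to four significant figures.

μ = GM = 6.674×10⁻¹¹ × 3.301×10²³ = 2.203×10¹³ m³/s².
r₁ = 2440 + 724.1 = 3164.1 km = 3.1641×10⁶ m.
r₂ = 2440 + 9118 = 11558 km = 1.1558×10⁷ m.
Transfer ellipse a_t = (r₁ + r₂)/2 = 7.361×10⁶ m.
At r₁: circular v_c1 = √(μ/r₁) = 2639 m/s; transfer-periherm v_p = √[μ(2/r₁ − 1/a_t)] = 3306 m/s.
Δv₁ = v_p − v_c1 = 667.7 m/s.

Δv ≈ 667.7 m/s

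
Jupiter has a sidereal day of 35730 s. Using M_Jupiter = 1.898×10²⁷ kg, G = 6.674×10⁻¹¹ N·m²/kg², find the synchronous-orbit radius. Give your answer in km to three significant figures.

μ = GM = 6.674×10⁻¹¹ × 1.898×10²⁷ = 1.267×10¹⁷ m³/s².
A synchronous orbit has period T, so by Kepler's third law a = (μT²/4π²)^(1/3).
μT²/4π² = 1.267×10¹⁷ × (3.573×10⁴)² / 39.48 = 4.096×10²⁴ m³.
a = 1.600×10⁸ m = 1.6000×10⁵ km.

r_sync ≈ 1.60×10⁵ km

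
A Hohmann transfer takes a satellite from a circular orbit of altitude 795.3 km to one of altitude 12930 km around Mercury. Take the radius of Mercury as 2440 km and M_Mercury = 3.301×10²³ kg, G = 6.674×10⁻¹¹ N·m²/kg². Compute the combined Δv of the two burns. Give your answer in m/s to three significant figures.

Δv_total ≈ 1240 m/s

μ = GM = 6.674×10⁻¹¹ × 3.301×10²³ = 2.203×10¹³ m³/s².
r₁ = 2440 + 795.3 = 3235.3 km = 3.2353×10⁶ m.
r₂ = 2440 + 12930 = 15370 km = 1.5370×10⁷ m.
Transfer ellipse a_t = (r₁ + r₂)/2 = 9.303×10⁶ m.
At r₁: circular v_c1 = √(μ/r₁) = 2610 m/s; transfer-periherm v_p = √[μ(2/r₁ − 1/a_t)] = 3354 m/s.
Δv₁ = v_p − v_c1 = 744.7 m/s.
At r₂: circular v_c2 = √(μ/r₂) = 1197 m/s; transfer-apoherm v_a = √[μ(2/r₂ − 1/a_t)] = 706.0 m/s.
Δv₂ = v_c2 − v_a = 491.2 m/s.
Total Δv = Δv₁ + Δv₂ = 1236 m/s.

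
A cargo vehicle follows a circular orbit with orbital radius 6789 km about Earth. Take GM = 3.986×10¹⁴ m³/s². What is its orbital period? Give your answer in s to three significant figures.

r = 6789 km = 6.789×10⁶ m.
Kepler's third law: T = 2π√(r³/μ) = 2π√((6.789×10⁶)³ / 3.986×10¹⁴).
r³/μ = 7.850×10⁵ s², so T = 2π × 8.860×10² = 5.567×10³ s.

T ≈ 5570 s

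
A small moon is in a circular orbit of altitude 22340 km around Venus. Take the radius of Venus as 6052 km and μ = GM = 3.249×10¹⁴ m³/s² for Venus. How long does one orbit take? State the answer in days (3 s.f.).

T ≈ 0.61 days

r = 6052 + 22340 = 28392 km = 2.8392×10⁷ m.
Kepler's third law: T = 2π√(r³/μ) = 2π√((2.839×10⁷)³ / 3.249×10¹⁴).
r³/μ = 7.044×10⁷ s², so T = 2π × 8.393×10³ = 5.274×10⁴ s.
Converting: 5.274×10⁴ s ÷ 86400 = 0.6104 days.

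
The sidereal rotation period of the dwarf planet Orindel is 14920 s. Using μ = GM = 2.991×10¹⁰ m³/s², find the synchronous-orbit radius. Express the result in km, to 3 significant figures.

r_sync ≈ 552 km

A synchronous orbit has period T, so by Kepler's third law a = (μT²/4π²)^(1/3).
μT²/4π² = 2.991×10¹⁰ × (1.492×10⁴)² / 39.48 = 1.687×10¹⁷ m³.
a = 5.525×10⁵ m = 552.50 km.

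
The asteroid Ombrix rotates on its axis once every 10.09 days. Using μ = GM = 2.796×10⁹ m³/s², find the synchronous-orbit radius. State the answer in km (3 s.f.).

r_sync ≈ 3780 km

T = 10.09 days = 8.718×10⁵ s.
A synchronous orbit has period T, so by Kepler's third law a = (μT²/4π²)^(1/3).
μT²/4π² = 2.796×10⁹ × (8.718×10⁵)² / 39.48 = 5.383×10¹⁹ m³.
a = 3.776×10⁶ m = 3775.7 km.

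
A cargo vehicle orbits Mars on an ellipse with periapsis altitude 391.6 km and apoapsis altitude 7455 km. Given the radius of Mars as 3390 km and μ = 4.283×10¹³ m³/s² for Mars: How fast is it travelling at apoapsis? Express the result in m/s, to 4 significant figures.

v ≈ 1429 m/s

r_p = 3390 + 391.6 = 3781.6 km = 3.7816×10⁶ m.
r_a = 3390 + 7455 = 10845 km = 1.0845×10⁷ m.
Semi-major axis a = (r_p + r_a)/2 = 7313.3 km = 7.313×10⁶ m.
Vis-viva: v² = μ(2/r − 1/a) = 4.283×10¹³ × (1.844×10⁻⁷ − 1.367×10⁻⁷) = 2.042×10⁶ m²/s².
v = 1429 m/s.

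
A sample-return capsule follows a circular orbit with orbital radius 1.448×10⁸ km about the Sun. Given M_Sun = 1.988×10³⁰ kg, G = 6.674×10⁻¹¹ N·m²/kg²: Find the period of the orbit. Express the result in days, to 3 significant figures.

μ = GM = 6.674×10⁻¹¹ × 1.988×10³⁰ = 1.327×10²⁰ m³/s².
r = 1.448×10⁸ km = 1.448×10¹¹ m.
Kepler's third law: T = 2π√(r³/μ) = 2π√((1.448×10¹¹)³ / 1.327×10²⁰).
r³/μ = 2.288×10¹³ s², so T = 2π × 4.784×10⁶ = 3.006×10⁷ s.
Converting: 3.006×10⁷ s ÷ 86400 = 347.9 days.

T ≈ 348 days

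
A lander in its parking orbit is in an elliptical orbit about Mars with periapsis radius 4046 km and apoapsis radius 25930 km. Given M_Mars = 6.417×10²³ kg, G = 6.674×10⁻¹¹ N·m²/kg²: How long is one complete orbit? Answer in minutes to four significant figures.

μ = GM = 6.674×10⁻¹¹ × 6.417×10²³ = 4.283×10¹³ m³/s².
Semi-major axis a = (r_p + r_a)/2 = (4046.0 + 25930)/2 = 14988 km = 1.499×10⁷ m.
By Kepler's third law T = 2π√(a³/μ) = 2π × 8.867×10³ = 5.571×10⁴ s.
= 928.5 minutes.

T ≈ 928.5 minutes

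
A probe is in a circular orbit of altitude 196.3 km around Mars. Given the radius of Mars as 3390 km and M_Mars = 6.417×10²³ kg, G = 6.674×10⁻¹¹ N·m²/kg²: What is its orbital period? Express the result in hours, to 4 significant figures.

μ = GM = 6.674×10⁻¹¹ × 6.417×10²³ = 4.283×10¹³ m³/s².
r = 3390 + 196.3 = 3586.3 km = 3.5863×10⁶ m.
Kepler's third law: T = 2π√(r³/μ) = 2π√((3.586×10⁶)³ / 4.283×10¹³).
r³/μ = 1.077×10⁶ s², so T = 2π × 1.038×10³ = 6.521×10³ s.
Converting: 6.521×10³ s ÷ 3600 = 1.811 hours.

T ≈ 1.811 hours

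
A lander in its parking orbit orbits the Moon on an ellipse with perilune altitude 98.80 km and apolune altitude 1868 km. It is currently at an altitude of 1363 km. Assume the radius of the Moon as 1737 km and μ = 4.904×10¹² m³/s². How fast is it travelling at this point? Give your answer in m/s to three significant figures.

r_p = 1737 + 98.80 = 1835.8 km = 1.8358×10⁶ m.
r_a = 1737 + 1868 = 3605.0 km = 3.6050×10⁶ m.
r = 1737 + 1363 = 3100.0 km = 3.100×10⁶ m.
Semi-major axis a = (r_p + r_a)/2 = 2720.4 km = 2.720×10⁶ m.
Vis-viva: v² = μ(2/r − 1/a) = 4.904×10¹² × (6.452×10⁻⁷ − 3.676×10⁻⁷) = 1.361×10⁶ m²/s².
v = 1167 m/s.

v ≈ 1170 m/s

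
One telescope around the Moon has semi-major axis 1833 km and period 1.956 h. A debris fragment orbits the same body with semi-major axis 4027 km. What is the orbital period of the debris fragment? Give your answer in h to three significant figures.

T₂ ≈ 6.37 h

Kepler's third law: T² ∝ a³, so T₂ = T₁ (a₂/a₁)^(3/2).
a₂/a₁ = 2.197, (a₂/a₁)^(3/2) = 3.256.
T₂ = 1.956 × 3.256 = 6.369 h.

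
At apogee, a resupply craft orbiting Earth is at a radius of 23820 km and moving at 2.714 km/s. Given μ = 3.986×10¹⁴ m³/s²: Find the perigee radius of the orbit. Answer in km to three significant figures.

r_a = 2.382×10⁷ m.
Specific energy ε = v²/2 − μ/r = -1.305×10⁷ J/kg, so a = −μ/(2ε) = 1.527×10⁷ m.
The apsides satisfy r_p + r_a = 2a, so the perigee radius is 2a − r_a = 6.722×10⁶ m = 6721.9 km.

perigee radius ≈ 6720 km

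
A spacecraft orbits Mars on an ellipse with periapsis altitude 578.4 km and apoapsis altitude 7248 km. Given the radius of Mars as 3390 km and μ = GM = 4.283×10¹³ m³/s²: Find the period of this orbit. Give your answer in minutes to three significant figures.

r_p = 3390 + 578.4 = 3968.4 km = 3.9684×10⁶ m.
r_a = 3390 + 7248 = 10638 km = 1.0638×10⁷ m.
Semi-major axis a = (r_p + r_a)/2 = (3968.4 + 10638)/2 = 7303.2 km = 7.303×10⁶ m.
By Kepler's third law T = 2π√(a³/μ) = 2π × 3.016×10³ = 1.895×10⁴ s.
= 315.8 minutes.

T ≈ 316 minutes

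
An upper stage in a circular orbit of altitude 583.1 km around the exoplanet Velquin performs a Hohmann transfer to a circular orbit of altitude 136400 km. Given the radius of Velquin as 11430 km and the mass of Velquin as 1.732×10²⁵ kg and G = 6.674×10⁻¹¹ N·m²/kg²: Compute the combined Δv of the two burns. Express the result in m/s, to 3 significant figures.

Δv_total ≈ 5240 m/s

μ = GM = 6.674×10⁻¹¹ × 1.732×10²⁵ = 1.156×10¹⁵ m³/s².
r₁ = 11430 + 583.1 = 12013 km = 1.2013×10⁷ m.
r₂ = 11430 + 136400 = 147830 km = 1.4783×10⁸ m.
Transfer ellipse a_t = (r₁ + r₂)/2 = 7.992×10⁷ m.
At r₁: circular v_c1 = √(μ/r₁) = 9809 m/s; transfer-periapsis v_p = √[μ(2/r₁ − 1/a_t)] = 13340 m/s.
Δv₁ = v_p − v_c1 = 3532 m/s.
At r₂: circular v_c2 = √(μ/r₂) = 2796 m/s; transfer-apoapsis v_a = √[μ(2/r₂ − 1/a_t)] = 1084 m/s.
Δv₂ = v_c2 − v_a = 1712 m/s.
Total Δv = Δv₁ + Δv₂ = 5244 m/s.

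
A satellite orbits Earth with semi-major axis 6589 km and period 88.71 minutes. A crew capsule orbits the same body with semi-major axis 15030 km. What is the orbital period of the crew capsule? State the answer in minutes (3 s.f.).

Kepler's third law: T² ∝ a³, so T₂ = T₁ (a₂/a₁)^(3/2).
a₂/a₁ = 2.281, (a₂/a₁)^(3/2) = 3.445.
T₂ = 88.71 × 3.445 = 305.6 minutes.

T₂ ≈ 306 minutes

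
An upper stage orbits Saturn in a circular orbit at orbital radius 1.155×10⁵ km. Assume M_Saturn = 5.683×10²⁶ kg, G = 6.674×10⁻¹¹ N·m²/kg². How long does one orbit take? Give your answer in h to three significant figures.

T ≈ 11.1 h

μ = GM = 6.674×10⁻¹¹ × 5.683×10²⁶ = 3.793×10¹⁶ m³/s².
r = 1.155×10⁵ km = 1.155×10⁸ m.
Kepler's third law: T = 2π√(r³/μ) = 2π√((1.155×10⁸)³ / 3.793×10¹⁶).
r³/μ = 4.062×10⁷ s², so T = 2π × 6.374×10³ = 4.005×10⁴ s.
Converting: 4.005×10⁴ s ÷ 3600 = 11.12 h.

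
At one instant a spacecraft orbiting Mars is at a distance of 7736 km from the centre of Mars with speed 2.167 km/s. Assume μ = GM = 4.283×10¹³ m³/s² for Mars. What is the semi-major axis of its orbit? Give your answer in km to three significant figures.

r = 7.736×10⁶ m.
Specific orbital energy ε = v²/2 − μ/r = (2167)²/2 − 4.283×10¹³/7.736×10⁶ = -3.189×10⁶ J/kg.
Since ε = −μ/(2a), a = −μ/(2ε) = 6.716×10⁶ m = 6716.3 km.

a ≈ 6720 km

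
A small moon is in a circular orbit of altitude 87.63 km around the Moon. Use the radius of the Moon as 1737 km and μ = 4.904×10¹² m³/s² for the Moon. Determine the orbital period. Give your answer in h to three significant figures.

r = 1737 + 87.63 = 1824.6 km = 1.8246×10⁶ m.
Kepler's third law: T = 2π√(r³/μ) = 2π√((1.825×10⁶)³ / 4.904×10¹²).
r³/μ = 1.239×10⁶ s², so T = 2π × 1.113×10³ = 6.993×10³ s.
Converting: 6.993×10³ s ÷ 3600 = 1.943 h.

T ≈ 1.94 h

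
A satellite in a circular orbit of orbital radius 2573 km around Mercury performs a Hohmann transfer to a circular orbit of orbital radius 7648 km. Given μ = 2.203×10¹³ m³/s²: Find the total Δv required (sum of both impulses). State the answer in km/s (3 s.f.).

Δv_total ≈ 1.15 km/s

r₁ = 2573 km = 2.573×10⁶ m.
r₂ = 7648 km = 7.648×10⁶ m.
Transfer ellipse a_t = (r₁ + r₂)/2 = 5.110×10⁶ m.
At r₁: circular v_c1 = √(μ/r₁) = 2926 m/s; transfer-periherm v_p = √[μ(2/r₁ − 1/a_t)] = 3580 m/s.
Δv₁ = v_p − v_c1 = 653.5 m/s.
At r₂: circular v_c2 = √(μ/r₂) = 1697 m/s; transfer-apoherm v_a = √[μ(2/r₂ − 1/a_t)] = 1204 m/s.
Δv₂ = v_c2 − v_a = 492.9 m/s.
Total Δv = Δv₁ + Δv₂ = 1146 m/s = 1.146 km/s.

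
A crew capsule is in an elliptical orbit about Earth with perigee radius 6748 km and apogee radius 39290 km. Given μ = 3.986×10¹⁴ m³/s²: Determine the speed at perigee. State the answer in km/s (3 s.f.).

v ≈ 10.0 km/s

Semi-major axis a = (r_p + r_a)/2 = 23019 km = 2.302×10⁷ m.
Vis-viva: v² = μ(2/r − 1/a) = 3.986×10¹⁴ × (2.964×10⁻⁷ − 4.344×10⁻⁸) = 1.008×10⁸ m²/s².
v = 10040 m/s = 10.04 km/s.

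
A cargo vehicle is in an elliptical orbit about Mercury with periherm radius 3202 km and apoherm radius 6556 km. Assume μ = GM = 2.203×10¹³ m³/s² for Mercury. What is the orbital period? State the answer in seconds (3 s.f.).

T ≈ 14400 seconds

Semi-major axis a = (r_p + r_a)/2 = (3202.0 + 6556.0)/2 = 4879.0 km = 4.879×10⁶ m.
By Kepler's third law T = 2π√(a³/μ) = 2π × 2.296×10³ = 1.443×10⁴ s.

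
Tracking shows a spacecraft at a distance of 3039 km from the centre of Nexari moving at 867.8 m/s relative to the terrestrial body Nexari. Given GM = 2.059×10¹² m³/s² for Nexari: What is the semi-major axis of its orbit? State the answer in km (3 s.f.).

r = 3.039×10⁶ m.
Vis-viva rearranged: 1/a = 2/r − v²/μ = 6.581×10⁻⁷ − 3.657×10⁻⁷ = 2.924×10⁻⁷ m⁻¹.
a = 3.420×10⁶ m = 3420.4 km.

a ≈ 3420 km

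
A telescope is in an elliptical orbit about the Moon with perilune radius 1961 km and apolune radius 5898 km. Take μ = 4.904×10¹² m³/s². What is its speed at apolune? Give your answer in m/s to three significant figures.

Semi-major axis a = (r_p + r_a)/2 = 3929.5 km = 3.930×10⁶ m.
Vis-viva: v² = μ(2/r − 1/a) = 4.904×10¹² × (3.391×10⁻⁷ − 2.545×10⁻⁷) = 4.149×10⁵ m²/s².
v = 644.2 m/s.

v ≈ 644 m/s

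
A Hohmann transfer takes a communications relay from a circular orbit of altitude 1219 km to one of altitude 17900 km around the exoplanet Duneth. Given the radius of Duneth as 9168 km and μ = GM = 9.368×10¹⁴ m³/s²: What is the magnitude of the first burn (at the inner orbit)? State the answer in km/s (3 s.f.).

r₁ = 9168 + 1219 = 10387 km = 1.0387×10⁷ m.
r₂ = 9168 + 17900 = 27068 km = 2.7068×10⁷ m.
Transfer ellipse a_t = (r₁ + r₂)/2 = 1.873×10⁷ m.
At r₁: circular v_c1 = √(μ/r₁) = 9497 m/s; transfer-periapsis v_p = √[μ(2/r₁ − 1/a_t)] = 11420 m/s.
Δv₁ = v_p − v_c1 = 1921 m/s.
= 1.921 km/s.

Δv ≈ 1.92 km/s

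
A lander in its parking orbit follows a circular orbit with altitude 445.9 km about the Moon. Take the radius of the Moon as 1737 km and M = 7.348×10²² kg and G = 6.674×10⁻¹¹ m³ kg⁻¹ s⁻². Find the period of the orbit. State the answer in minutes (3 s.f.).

T ≈ 153 minutes

μ = GM = 6.674×10⁻¹¹ × 7.348×10²² = 4.904×10¹² m³/s².
r = 1737 + 445.9 = 2182.9 km = 2.1829×10⁶ m.
Kepler's third law: T = 2π√(r³/μ) = 2π√((2.183×10⁶)³ / 4.904×10¹²).
r³/μ = 2.121×10⁶ s², so T = 2π × 1.456×10³ = 9.151×10³ s.
Converting: 9.151×10³ s ÷ 60.00 = 152.5 minutes.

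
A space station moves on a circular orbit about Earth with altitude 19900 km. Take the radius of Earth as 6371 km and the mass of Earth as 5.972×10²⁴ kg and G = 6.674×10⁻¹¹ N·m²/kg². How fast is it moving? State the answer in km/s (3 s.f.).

v ≈ 3.90 km/s

μ = GM = 6.674×10⁻¹¹ × 5.972×10²⁴ = 3.986×10¹⁴ m³/s².
r = 6371 + 19900 = 26271 km = 2.6271×10⁷ m.
For a circular orbit v = √(μ/r) = √(3.986×10¹⁴ / 2.627×10⁷) = √(1.517×10⁷) = 3895 m/s.
That is 3.895 km/s.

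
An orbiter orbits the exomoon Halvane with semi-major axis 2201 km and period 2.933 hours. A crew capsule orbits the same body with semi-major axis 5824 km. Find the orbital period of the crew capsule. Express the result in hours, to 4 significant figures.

Kepler's third law: T² ∝ a³, so T₂ = T₁ (a₂/a₁)^(3/2).
a₂/a₁ = 2.646, (a₂/a₁)^(3/2) = 4.304.
T₂ = 2.933 × 4.304 = 12.62 hours.

T₂ ≈ 12.62 hours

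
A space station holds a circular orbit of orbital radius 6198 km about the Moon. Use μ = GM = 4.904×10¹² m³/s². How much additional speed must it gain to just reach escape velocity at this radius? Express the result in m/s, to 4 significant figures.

Δv ≈ 368.4 m/s

r = 6198 km = 6.198×10⁶ m.
Circular speed v_c = √(μ/r) = 889.5 m/s.
Escape speed v_esc = √(2μ/r) = √2 × v_c = 1258 m/s.
Δv = v_esc − v_c = 368.4 m/s.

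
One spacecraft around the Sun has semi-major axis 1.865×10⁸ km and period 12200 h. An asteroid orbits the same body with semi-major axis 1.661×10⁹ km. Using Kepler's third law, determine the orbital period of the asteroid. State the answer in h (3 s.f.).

Kepler's third law: T² ∝ a³, so T₂ = T₁ (a₂/a₁)^(3/2).
a₂/a₁ = 8.906, (a₂/a₁)^(3/2) = 26.58.
T₂ = 12200 × 26.58 = 3.243×10⁵ h.

T₂ ≈ 3.24×10⁵ h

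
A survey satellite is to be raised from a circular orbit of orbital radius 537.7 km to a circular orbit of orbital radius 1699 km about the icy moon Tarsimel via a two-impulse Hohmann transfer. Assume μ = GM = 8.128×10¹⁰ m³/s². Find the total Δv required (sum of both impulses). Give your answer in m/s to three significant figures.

Δv_total ≈ 157 m/s

r₁ = 537.7 km = 5.377×10⁵ m.
r₂ = 1699 km = 1.699×10⁶ m.
Transfer ellipse a_t = (r₁ + r₂)/2 = 1.118×10⁶ m.
At r₁: circular v_c1 = √(μ/r₁) = 388.8 m/s; transfer-periapsis v_p = √[μ(2/r₁ − 1/a_t)] = 479.2 m/s.
Δv₁ = v_p − v_c1 = 90.42 m/s.
At r₂: circular v_c2 = √(μ/r₂) = 218.7 m/s; transfer-apoapsis v_a = √[μ(2/r₂ − 1/a_t)] = 151.7 m/s.
Δv₂ = v_c2 − v_a = 67.06 m/s.
Total Δv = Δv₁ + Δv₂ = 157.5 m/s.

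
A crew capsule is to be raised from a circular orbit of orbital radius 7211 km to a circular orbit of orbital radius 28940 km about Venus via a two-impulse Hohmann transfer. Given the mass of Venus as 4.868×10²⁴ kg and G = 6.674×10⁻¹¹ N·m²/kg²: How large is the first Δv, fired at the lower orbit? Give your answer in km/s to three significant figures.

Δv ≈ 1.78 km/s

μ = GM = 6.674×10⁻¹¹ × 4.868×10²⁴ = 3.249×10¹⁴ m³/s².
r₁ = 7211 km = 7.211×10⁶ m.
r₂ = 28940 km = 2.894×10⁷ m.
Transfer ellipse a_t = (r₁ + r₂)/2 = 1.808×10⁷ m.
At r₁: circular v_c1 = √(μ/r₁) = 6712 m/s; transfer-periapsis v_p = √[μ(2/r₁ − 1/a_t)] = 8493 m/s.
Δv₁ = v_p − v_c1 = 1781 m/s.
= 1.781 km/s.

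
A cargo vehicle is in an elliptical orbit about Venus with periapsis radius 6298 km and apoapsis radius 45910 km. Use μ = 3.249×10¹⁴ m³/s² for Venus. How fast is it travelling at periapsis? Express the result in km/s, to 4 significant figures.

v ≈ 9.525 km/s

Semi-major axis a = (r_p + r_a)/2 = 26104 km = 2.610×10⁷ m.
Vis-viva: v² = μ(2/r − 1/a) = 3.249×10¹⁴ × (3.176×10⁻⁷ − 3.831×10⁻⁸) = 9.073×10⁷ m²/s².
v = 9525 m/s = 9.525 km/s.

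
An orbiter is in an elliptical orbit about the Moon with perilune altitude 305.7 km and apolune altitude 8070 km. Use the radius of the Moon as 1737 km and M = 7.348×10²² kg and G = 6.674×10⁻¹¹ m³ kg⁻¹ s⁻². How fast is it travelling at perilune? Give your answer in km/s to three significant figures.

v ≈ 1.99 km/s

μ = GM = 6.674×10⁻¹¹ × 7.348×10²² = 4.904×10¹² m³/s².
r_p = 1737 + 305.7 = 2042.7 km = 2.0427×10⁶ m.
r_a = 1737 + 8070 = 9807.0 km = 9.8070×10⁶ m.
Semi-major axis a = (r_p + r_a)/2 = 5924.9 km = 5.925×10⁶ m.
Vis-viva: v² = μ(2/r − 1/a) = 4.904×10¹² × (9.791×10⁻⁷ − 1.688×10⁻⁷) = 3.974×10⁶ m²/s².
v = 1993 m/s = 1.993 km/s.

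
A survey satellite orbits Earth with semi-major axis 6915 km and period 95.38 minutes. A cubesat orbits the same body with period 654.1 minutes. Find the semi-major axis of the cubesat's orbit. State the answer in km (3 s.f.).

Kepler's third law: a³ ∝ T², so a₂ = a₁ (T₂/T₁)^(2/3).
T₂/T₁ = 6.858, (T₂/T₁)^(2/3) = 3.610.
a₂ = 6915 × 3.610 = 24960 km.

a₂ ≈ 25000 km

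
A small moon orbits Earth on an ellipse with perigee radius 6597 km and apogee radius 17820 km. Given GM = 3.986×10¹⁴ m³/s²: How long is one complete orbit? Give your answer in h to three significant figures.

T ≈ 3.73 h

Semi-major axis a = (r_p + r_a)/2 = (6597.0 + 17820)/2 = 12208 km = 1.221×10⁷ m.
By Kepler's third law T = 2π√(a³/μ) = 2π × 2.137×10³ = 1.342×10⁴ s.
= 3.729 h.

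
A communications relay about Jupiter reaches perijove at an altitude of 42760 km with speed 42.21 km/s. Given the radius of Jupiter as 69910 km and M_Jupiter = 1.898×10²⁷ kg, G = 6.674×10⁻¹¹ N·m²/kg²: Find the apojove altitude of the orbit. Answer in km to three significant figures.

apojove altitude ≈ 3.60×10⁵ km

μ = GM = 6.674×10⁻¹¹ × 1.898×10²⁷ = 1.267×10¹⁷ m³/s².
r_p = 69910 + 42760 = 1.1267×10⁵ km = 1.127×10⁸ m.
Specific energy ε = v²/2 − μ/r = -2.334×10⁸ J/kg, so a = −μ/(2ε) = 2.713×10⁸ m.
The apsides satisfy r_p + r_a = 2a, so the apojove radius is 2a − r_p = 4.300×10⁸ m = 4.2997×10⁵ km.
Apojove altitude = 4.2997×10⁵ − 69910 = 3.6006×10⁵ km.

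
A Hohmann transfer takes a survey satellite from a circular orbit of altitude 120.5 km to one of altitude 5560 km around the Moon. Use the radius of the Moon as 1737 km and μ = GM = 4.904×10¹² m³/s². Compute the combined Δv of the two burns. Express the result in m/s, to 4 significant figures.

Δv_total ≈ 724.3 m/s

r₁ = 1737 + 120.5 = 1857.5 km = 1.8575×10⁶ m.
r₂ = 1737 + 5560 = 7297.0 km = 7.2970×10⁶ m.
Transfer ellipse a_t = (r₁ + r₂)/2 = 4.577×10⁶ m.
At r₁: circular v_c1 = √(μ/r₁) = 1625 m/s; transfer-perilune v_p = √[μ(2/r₁ − 1/a_t)] = 2052 m/s.
Δv₁ = v_p − v_c1 = 426.7 m/s.
At r₂: circular v_c2 = √(μ/r₂) = 819.8 m/s; transfer-apolune v_a = √[μ(2/r₂ − 1/a_t)] = 522.2 m/s.
Δv₂ = v_c2 − v_a = 297.6 m/s.
Total Δv = Δv₁ + Δv₂ = 724.3 m/s.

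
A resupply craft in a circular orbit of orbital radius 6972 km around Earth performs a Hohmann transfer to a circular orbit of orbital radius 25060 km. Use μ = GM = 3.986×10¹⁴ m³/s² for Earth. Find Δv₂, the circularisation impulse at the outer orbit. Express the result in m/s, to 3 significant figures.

r₁ = 6972 km = 6.972×10⁶ m.
r₂ = 25060 km = 2.506×10⁷ m.
Transfer ellipse a_t = (r₁ + r₂)/2 = 1.602×10⁷ m.
At r₁: circular v_c1 = √(μ/r₁) = 7561 m/s; transfer-perigee v_p = √[μ(2/r₁ − 1/a_t)] = 9458 m/s.
At r₂: circular v_c2 = √(μ/r₂) = 3988 m/s; transfer-apogee v_a = √[μ(2/r₂ − 1/a_t)] = 2631 m/s.
Δv₂ = v_c2 − v_a = 1357 m/s.

Δv ≈ 1360 m/s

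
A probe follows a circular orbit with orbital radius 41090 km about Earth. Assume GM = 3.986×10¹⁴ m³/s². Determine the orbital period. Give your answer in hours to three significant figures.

T ≈ 23.0 hours

r = 41090 km = 4.109×10⁷ m.
Kepler's third law: T = 2π√(r³/μ) = 2π√((4.109×10⁷)³ / 3.986×10¹⁴).
r³/μ = 1.740×10⁸ s², so T = 2π × 1.319×10⁴ = 8.289×10⁴ s.
Converting: 8.289×10⁴ s ÷ 3600 = 23.03 hours.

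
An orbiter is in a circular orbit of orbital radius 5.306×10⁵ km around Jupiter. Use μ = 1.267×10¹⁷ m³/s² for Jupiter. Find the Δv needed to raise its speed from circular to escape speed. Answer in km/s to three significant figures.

r = 5.306×10⁵ km = 5.306×10⁸ m.
Circular speed v_c = √(μ/r) = 15450 m/s.
Escape speed v_esc = √(2μ/r) = √2 × v_c = 21850 m/s.
Δv = v_esc − v_c = 6401 m/s = 6.401 km/s.

Δv ≈ 6.40 km/s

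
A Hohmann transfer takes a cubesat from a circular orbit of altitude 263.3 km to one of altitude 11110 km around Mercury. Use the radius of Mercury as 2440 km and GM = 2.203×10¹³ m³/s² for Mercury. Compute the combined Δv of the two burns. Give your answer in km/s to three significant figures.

r₁ = 2440 + 263.3 = 2703.3 km = 2.7033×10⁶ m.
r₂ = 2440 + 11110 = 13550 km = 1.3550×10⁷ m.
Transfer ellipse a_t = (r₁ + r₂)/2 = 8.127×10⁶ m.
At r₁: circular v_c1 = √(μ/r₁) = 2855 m/s; transfer-periherm v_p = √[μ(2/r₁ − 1/a_t)] = 3686 m/s.
Δv₁ = v_p − v_c1 = 831.5 m/s.
At r₂: circular v_c2 = √(μ/r₂) = 1275 m/s; transfer-apoherm v_a = √[μ(2/r₂ − 1/a_t)] = 735.4 m/s.
Δv₂ = v_c2 − v_a = 539.7 m/s.
Total Δv = Δv₁ + Δv₂ = 1371 m/s = 1.371 km/s.

Δv_total ≈ 1.37 km/s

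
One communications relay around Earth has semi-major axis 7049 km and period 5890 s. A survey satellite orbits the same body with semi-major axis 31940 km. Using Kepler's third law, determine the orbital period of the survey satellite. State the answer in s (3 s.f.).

Kepler's third law: T² ∝ a³, so T₂ = T₁ (a₂/a₁)^(3/2).
a₂/a₁ = 4.531, (a₂/a₁)^(3/2) = 9.645.
T₂ = 5890 × 9.645 = 56810 s.

T₂ ≈ 56800 s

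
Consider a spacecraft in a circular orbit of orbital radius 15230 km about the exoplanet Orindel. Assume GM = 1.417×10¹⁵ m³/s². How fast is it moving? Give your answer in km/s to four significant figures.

v ≈ 9.646 km/s

r = 15230 km = 1.523×10⁷ m.
For a circular orbit v = √(μ/r) = √(1.417×10¹⁵ / 1.523×10⁷) = √(9.304×10⁷) = 9646 m/s.
That is 9.646 km/s.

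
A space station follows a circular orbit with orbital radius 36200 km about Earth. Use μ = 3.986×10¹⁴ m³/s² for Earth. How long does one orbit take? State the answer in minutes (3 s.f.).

r = 36200 km = 3.620×10⁷ m.
Kepler's third law: T = 2π√(r³/μ) = 2π√((3.620×10⁷)³ / 3.986×10¹⁴).
r³/μ = 1.190×10⁸ s², so T = 2π × 1.091×10⁴ = 6.854×10⁴ s.
Converting: 6.854×10⁴ s ÷ 60.00 = 1142 minutes.

T ≈ 1140 minutes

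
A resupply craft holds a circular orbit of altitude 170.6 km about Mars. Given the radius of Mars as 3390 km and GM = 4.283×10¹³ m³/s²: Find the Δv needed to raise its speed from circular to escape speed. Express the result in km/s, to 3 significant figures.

Δv ≈ 1.44 km/s

r = 3390 + 170.6 = 3560.6 km = 3.5606×10⁶ m.
Circular speed v_c = √(μ/r) = 3468 m/s.
Escape speed v_esc = √(2μ/r) = √2 × v_c = 4905 m/s.
Δv = v_esc − v_c = 1437 m/s = 1.437 km/s.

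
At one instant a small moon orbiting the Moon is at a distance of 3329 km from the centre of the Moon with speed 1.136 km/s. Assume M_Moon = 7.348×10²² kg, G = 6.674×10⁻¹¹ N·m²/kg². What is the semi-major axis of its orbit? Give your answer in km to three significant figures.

a ≈ 2960 km

μ = GM = 6.674×10⁻¹¹ × 7.348×10²² = 4.904×10¹² m³/s².
r = 3.329×10⁶ m.
Vis-viva rearranged: 1/a = 2/r − v²/μ = 6.008×10⁻⁷ − 2.631×10⁻⁷ = 3.376×10⁻⁷ m⁻¹.
a = 2.962×10⁶ m = 2961.8 km.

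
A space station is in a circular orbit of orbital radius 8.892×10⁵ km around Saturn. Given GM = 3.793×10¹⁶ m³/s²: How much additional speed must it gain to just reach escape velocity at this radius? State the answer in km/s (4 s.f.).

Δv ≈ 2.705 km/s

r = 8.892×10⁵ km = 8.892×10⁸ m.
Circular speed v_c = √(μ/r) = 6531 m/s.
Escape speed v_esc = √(2μ/r) = √2 × v_c = 9236 m/s.
Δv = v_esc − v_c = 2705 m/s = 2.705 km/s.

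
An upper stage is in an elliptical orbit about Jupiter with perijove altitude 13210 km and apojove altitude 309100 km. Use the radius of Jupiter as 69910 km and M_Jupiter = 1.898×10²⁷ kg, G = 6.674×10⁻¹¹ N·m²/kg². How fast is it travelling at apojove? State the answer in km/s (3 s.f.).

μ = GM = 6.674×10⁻¹¹ × 1.898×10²⁷ = 1.267×10¹⁷ m³/s².
r_p = 69910 + 13210 = 83120 km = 8.3120×10⁷ m.
r_a = 69910 + 309100 = 379010 km = 3.7901×10⁸ m.
Semi-major axis a = (r_p + r_a)/2 = 2.3106×10⁵ km = 2.311×10⁸ m.
Vis-viva: v² = μ(2/r − 1/a) = 1.267×10¹⁷ × (5.277×10⁻⁹ − 4.328×10⁻⁹) = 1.202×10⁸ m²/s².
v = 10960 m/s = 10.96 km/s.

v ≈ 11.0 km/s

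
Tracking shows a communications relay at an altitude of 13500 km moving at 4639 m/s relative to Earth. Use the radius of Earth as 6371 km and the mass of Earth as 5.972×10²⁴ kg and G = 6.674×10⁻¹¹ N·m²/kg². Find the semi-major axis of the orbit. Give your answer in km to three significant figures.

a ≈ 21400 km

μ = GM = 6.674×10⁻¹¹ × 5.972×10²⁴ = 3.986×10¹⁴ m³/s².
r = 6371 + 13500 = 19871 km = 1.987×10⁷ m.
Vis-viva rearranged: 1/a = 2/r − v²/μ = 1.006×10⁻⁷ − 5.399×10⁻⁸ = 4.666×10⁻⁸ m⁻¹.
a = 2.143×10⁷ m = 21434 km.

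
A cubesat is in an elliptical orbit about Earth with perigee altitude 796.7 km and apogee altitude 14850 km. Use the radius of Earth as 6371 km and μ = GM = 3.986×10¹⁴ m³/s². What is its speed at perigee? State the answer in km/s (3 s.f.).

v ≈ 9.12 km/s

r_p = 6371 + 796.7 = 7167.7 km = 7.1677×10⁶ m.
r_a = 6371 + 14850 = 21221 km = 2.1221×10⁷ m.
Semi-major axis a = (r_p + r_a)/2 = 14194 km = 1.419×10⁷ m.
Vis-viva: v² = μ(2/r − 1/a) = 3.986×10¹⁴ × (2.790×10⁻⁷ − 7.045×10⁻⁸) = 8.314×10⁷ m²/s².
v = 9118 m/s = 9.118 km/s.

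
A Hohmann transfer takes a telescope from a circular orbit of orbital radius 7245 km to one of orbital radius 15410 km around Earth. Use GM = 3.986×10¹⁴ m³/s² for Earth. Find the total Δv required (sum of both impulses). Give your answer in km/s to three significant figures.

r₁ = 7245 km = 7.245×10⁶ m.
r₂ = 15410 km = 1.541×10⁷ m.
Transfer ellipse a_t = (r₁ + r₂)/2 = 1.133×10⁷ m.
At r₁: circular v_c1 = √(μ/r₁) = 7417 m/s; transfer-perigee v_p = √[μ(2/r₁ − 1/a_t)] = 8651 m/s.
Δv₁ = v_p − v_c1 = 1234 m/s.
At r₂: circular v_c2 = √(μ/r₂) = 5086 m/s; transfer-apogee v_a = √[μ(2/r₂ − 1/a_t)] = 4067 m/s.
Δv₂ = v_c2 − v_a = 1018 m/s.
Total Δv = Δv₁ + Δv₂ = 2252 m/s = 2.252 km/s.

Δv_total ≈ 2.25 km/s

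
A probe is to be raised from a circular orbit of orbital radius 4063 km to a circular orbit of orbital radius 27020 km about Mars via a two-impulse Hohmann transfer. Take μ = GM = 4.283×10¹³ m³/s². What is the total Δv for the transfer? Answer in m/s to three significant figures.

Δv_total ≈ 1650 m/s

r₁ = 4063 km = 4.063×10⁶ m.
r₂ = 27020 km = 2.702×10⁷ m.
Transfer ellipse a_t = (r₁ + r₂)/2 = 1.554×10⁷ m.
At r₁: circular v_c1 = √(μ/r₁) = 3247 m/s; transfer-periapsis v_p = √[μ(2/r₁ − 1/a_t)] = 4281 m/s.
Δv₁ = v_p − v_c1 = 1034 m/s.
At r₂: circular v_c2 = √(μ/r₂) = 1259 m/s; transfer-apoapsis v_a = √[μ(2/r₂ − 1/a_t)] = 643.7 m/s.
Δv₂ = v_c2 − v_a = 615.3 m/s.
Total Δv = Δv₁ + Δv₂ = 1650 m/s.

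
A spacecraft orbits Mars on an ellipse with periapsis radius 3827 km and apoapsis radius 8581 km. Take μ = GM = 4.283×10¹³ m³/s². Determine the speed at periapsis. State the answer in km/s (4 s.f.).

Semi-major axis a = (r_p + r_a)/2 = 6204.0 km = 6.204×10⁶ m.
Vis-viva: v² = μ(2/r − 1/a) = 4.283×10¹³ × (5.226×10⁻⁷ − 1.612×10⁻⁷) = 1.548×10⁷ m²/s².
v = 3934 m/s = 3.934 km/s.

v ≈ 3.934 km/s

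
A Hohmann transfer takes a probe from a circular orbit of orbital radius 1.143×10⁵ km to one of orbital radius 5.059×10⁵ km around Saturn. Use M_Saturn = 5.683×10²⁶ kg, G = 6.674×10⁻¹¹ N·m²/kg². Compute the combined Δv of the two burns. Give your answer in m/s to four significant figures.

μ = GM = 6.674×10⁻¹¹ × 5.683×10²⁶ = 3.793×10¹⁶ m³/s².
r₁ = 1.143×10⁵ km = 1.143×10⁸ m.
r₂ = 5.059×10⁵ km = 5.059×10⁸ m.
Transfer ellipse a_t = (r₁ + r₂)/2 = 3.101×10⁸ m.
At r₁: circular v_c1 = √(μ/r₁) = 18220 m/s; transfer-perikrone v_p = √[μ(2/r₁ − 1/a_t)] = 23270 m/s.
Δv₁ = v_p − v_c1 = 5051 m/s.
At r₂: circular v_c2 = √(μ/r₂) = 8659 m/s; transfer-apokrone v_a = √[μ(2/r₂ − 1/a_t)] = 5257 m/s.
Δv₂ = v_c2 − v_a = 3402 m/s.
Total Δv = Δv₁ + Δv₂ = 8453 m/s.

Δv_total ≈ 8453 m/s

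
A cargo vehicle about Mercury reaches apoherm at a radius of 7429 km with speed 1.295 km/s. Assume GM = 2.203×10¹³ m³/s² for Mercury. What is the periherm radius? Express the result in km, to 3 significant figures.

periherm radius ≈ 2930 km

r_a = 7.429×10⁶ m.
Specific energy ε = v²/2 − μ/r = -2.127×10⁶ J/kg, so a = −μ/(2ε) = 5.179×10⁶ m.
The apsides satisfy r_p + r_a = 2a, so the periherm radius is 2a − r_a = 2.929×10⁶ m = 2928.8 km.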